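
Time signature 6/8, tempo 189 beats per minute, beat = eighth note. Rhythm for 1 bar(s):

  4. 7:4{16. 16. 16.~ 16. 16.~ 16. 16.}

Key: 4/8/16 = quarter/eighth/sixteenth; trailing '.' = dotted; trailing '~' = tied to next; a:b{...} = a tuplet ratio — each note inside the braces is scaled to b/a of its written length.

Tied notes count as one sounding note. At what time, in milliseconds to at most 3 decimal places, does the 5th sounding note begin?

1. 0.0ms @ 0 + 952.381ms (3)
2. 952.381ms @ 3 + 136.054ms (3/7)
3. 1088.435ms @ 24/7 + 136.054ms (3/7)
4. 1224.49ms @ 27/7 + 272.109ms (6/7)
5. 1496.599ms @ 33/7 + 272.109ms (6/7)
6. 1768.707ms @ 39/7 + 136.054ms (3/7)

note 5 onset = 33/7b = 1496.599ms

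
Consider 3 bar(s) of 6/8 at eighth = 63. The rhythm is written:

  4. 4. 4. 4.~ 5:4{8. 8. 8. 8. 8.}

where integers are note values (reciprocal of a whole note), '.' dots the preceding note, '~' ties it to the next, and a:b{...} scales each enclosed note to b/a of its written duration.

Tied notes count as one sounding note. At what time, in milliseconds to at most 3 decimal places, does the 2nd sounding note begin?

note 2 onset = 3b = 2857.143ms

1. 0.0ms @ 0 + 2857.143ms (3)
2. 2857.143ms @ 3 + 2857.143ms (3)
3. 5714.286ms @ 6 + 2857.143ms (3)
4. 8571.429ms @ 9 + 4000.0ms (21/5)
5. 12571.429ms @ 66/5 + 1142.857ms (6/5)
6. 13714.286ms @ 72/5 + 1142.857ms (6/5)
7. 14857.143ms @ 78/5 + 1142.857ms (6/5)
8. 16000.0ms @ 84/5 + 1142.857ms (6/5)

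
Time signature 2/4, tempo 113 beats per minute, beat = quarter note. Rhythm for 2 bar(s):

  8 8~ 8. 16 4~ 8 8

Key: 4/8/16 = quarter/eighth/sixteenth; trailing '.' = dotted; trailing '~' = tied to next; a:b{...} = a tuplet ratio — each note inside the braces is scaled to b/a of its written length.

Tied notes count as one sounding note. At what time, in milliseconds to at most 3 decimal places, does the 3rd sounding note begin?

note 3 onset = 7/4b = 929.204ms

1. 0.0ms @ 0 + 265.487ms (1/2)
2. 265.487ms @ 1/2 + 663.717ms (5/4)
3. 929.204ms @ 7/4 + 132.743ms (1/4)
4. 1061.947ms @ 2 + 796.46ms (3/2)
5. 1858.407ms @ 7/2 + 265.487ms (1/2)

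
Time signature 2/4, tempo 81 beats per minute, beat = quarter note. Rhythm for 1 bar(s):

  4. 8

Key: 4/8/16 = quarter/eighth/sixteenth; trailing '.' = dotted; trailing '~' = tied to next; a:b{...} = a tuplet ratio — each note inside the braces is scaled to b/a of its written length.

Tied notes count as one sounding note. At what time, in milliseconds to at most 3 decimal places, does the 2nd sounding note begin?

1. 0.0ms @ 0 + 1111.111ms (3/2)
2. 1111.111ms @ 3/2 + 370.37ms (1/2)

note 2 onset = 3/2b = 1111.111ms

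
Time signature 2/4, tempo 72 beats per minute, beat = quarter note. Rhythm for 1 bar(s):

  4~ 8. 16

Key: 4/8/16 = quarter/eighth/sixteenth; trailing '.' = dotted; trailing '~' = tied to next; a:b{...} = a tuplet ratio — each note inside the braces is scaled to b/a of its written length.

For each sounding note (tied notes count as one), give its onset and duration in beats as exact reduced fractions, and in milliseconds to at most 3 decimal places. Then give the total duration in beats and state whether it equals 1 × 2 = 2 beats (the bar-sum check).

1) 0.0ms=0b +1458.333ms=7/4b
2) 1458.333ms=7/4b +208.333ms=1/4b
Σ=2b of 2 (72bpm 2/4) — PASS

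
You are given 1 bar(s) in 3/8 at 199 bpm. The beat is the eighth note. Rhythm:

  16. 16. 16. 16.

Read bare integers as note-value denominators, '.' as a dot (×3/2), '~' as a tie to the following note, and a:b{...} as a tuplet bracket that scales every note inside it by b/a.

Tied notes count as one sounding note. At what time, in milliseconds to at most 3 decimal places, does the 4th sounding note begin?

note 4 onset = 9/4b = 678.392ms

1. 0.0ms @ 0 + 226.131ms (3/4)
2. 226.131ms @ 3/4 + 226.131ms (3/4)
3. 452.261ms @ 3/2 + 226.131ms (3/4)
4. 678.392ms @ 9/4 + 226.131ms (3/4)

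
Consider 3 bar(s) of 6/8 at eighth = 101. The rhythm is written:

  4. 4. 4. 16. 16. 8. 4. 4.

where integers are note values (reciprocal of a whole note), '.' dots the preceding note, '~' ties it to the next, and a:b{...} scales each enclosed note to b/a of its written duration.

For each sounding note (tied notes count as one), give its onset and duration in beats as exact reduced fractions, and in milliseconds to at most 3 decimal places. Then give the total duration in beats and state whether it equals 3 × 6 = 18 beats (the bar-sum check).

1) 0.0ms=0b +1782.178ms=3b
2) 1782.178ms=3b +1782.178ms=3b
3) 3564.356ms=6b +1782.178ms=3b
4) 5346.535ms=9b +445.545ms=3/4b
5) 5792.079ms=39/4b +445.545ms=3/4b
6) 6237.624ms=21/2b +891.089ms=3/2b
7) 7128.713ms=12b +1782.178ms=3b
8) 8910.891ms=15b +1782.178ms=3b
Σ=18b of 18 (101bpm 6/8) — PASS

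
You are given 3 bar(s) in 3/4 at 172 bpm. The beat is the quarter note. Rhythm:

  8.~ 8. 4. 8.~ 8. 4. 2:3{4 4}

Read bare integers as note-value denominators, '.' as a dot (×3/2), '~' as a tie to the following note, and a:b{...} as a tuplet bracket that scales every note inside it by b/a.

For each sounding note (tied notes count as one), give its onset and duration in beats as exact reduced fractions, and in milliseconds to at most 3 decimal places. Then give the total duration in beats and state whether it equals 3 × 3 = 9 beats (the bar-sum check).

1) 0.0ms=0b +523.256ms=3/2b
2) 523.256ms=3/2b +523.256ms=3/2b
3) 1046.512ms=3b +523.256ms=3/2b
4) 1569.767ms=9/2b +523.256ms=3/2b
5) 2093.023ms=6b +523.256ms=3/2b
6) 2616.279ms=15/2b +523.256ms=3/2b
Σ=9b of 9 (172bpm 3/4) — PASS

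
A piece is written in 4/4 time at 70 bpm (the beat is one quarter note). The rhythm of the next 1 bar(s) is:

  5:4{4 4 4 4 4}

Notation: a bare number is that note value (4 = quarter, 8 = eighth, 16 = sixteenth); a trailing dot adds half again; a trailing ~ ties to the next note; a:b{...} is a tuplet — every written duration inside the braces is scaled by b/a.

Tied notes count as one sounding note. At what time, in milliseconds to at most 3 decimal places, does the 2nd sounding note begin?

note 2 onset = 4/5b = 685.714ms

1. 0.0ms @ 0 + 685.714ms (4/5)
2. 685.714ms @ 4/5 + 685.714ms (4/5)
3. 1371.429ms @ 8/5 + 685.714ms (4/5)
4. 2057.143ms @ 12/5 + 685.714ms (4/5)
5. 2742.857ms @ 16/5 + 685.714ms (4/5)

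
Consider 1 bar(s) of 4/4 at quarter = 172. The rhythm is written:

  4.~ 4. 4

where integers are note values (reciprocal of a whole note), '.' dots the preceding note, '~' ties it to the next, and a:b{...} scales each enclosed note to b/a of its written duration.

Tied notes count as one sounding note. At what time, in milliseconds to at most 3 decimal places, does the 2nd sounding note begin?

1. 0.0ms @ 0 + 1046.512ms (3)
2. 1046.512ms @ 3 + 348.837ms (1)

note 2 onset = 3b = 1046.512ms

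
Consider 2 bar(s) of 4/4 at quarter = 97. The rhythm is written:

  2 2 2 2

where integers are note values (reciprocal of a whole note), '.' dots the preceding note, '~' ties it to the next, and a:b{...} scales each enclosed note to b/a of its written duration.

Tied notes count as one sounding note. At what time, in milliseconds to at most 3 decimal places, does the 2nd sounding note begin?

1. 0.0ms @ 0 + 1237.113ms (2)
2. 1237.113ms @ 2 + 1237.113ms (2)
3. 2474.227ms @ 4 + 1237.113ms (2)
4. 3711.34ms @ 6 + 1237.113ms (2)

note 2 onset = 2b = 1237.113ms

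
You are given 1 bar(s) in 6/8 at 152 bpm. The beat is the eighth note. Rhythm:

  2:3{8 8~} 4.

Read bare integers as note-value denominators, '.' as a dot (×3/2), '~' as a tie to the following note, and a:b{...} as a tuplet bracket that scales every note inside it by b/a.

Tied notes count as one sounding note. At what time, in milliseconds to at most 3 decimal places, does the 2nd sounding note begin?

note 2 onset = 3/2b = 592.105ms

1. 0.0ms @ 0 + 592.105ms (3/2)
2. 592.105ms @ 3/2 + 1776.316ms (9/2)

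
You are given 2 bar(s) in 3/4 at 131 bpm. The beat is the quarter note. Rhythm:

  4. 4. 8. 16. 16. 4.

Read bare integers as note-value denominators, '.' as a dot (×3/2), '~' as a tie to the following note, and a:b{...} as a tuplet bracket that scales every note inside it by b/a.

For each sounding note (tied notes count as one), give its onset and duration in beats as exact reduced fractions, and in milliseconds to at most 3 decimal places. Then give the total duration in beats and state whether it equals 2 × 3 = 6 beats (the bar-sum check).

1) 0.0ms=0b +687.023ms=3/2b
2) 687.023ms=3/2b +687.023ms=3/2b
3) 1374.046ms=3b +343.511ms=3/4b
4) 1717.557ms=15/4b +171.756ms=3/8b
5) 1889.313ms=33/8b +171.756ms=3/8b
6) 2061.069ms=9/2b +687.023ms=3/2b
Σ=6b of 6 (131bpm 3/4) — PASS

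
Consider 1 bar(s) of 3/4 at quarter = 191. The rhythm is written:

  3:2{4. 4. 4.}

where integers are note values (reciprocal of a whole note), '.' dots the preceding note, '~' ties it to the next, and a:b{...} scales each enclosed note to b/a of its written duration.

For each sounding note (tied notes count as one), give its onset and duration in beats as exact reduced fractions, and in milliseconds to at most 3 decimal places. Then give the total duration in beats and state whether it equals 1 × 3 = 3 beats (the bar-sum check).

1) 0.0ms=0b +314.136ms=1b
2) 314.136ms=1b +314.136ms=1b
3) 628.272ms=2b +314.136ms=1b
Σ=3b of 3 (191bpm 3/4) — PASS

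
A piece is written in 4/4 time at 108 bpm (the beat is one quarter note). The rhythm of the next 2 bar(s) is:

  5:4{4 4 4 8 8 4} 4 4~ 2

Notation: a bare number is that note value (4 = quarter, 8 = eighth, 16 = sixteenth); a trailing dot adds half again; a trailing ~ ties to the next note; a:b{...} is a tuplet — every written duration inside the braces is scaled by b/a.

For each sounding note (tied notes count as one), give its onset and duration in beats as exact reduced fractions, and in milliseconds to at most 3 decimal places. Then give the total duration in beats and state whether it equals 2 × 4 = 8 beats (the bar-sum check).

1) 0.0ms=0b +444.444ms=4/5b
2) 444.444ms=4/5b +444.444ms=4/5b
3) 888.889ms=8/5b +444.444ms=4/5b
4) 1333.333ms=12/5b +222.222ms=2/5b
5) 1555.556ms=14/5b +222.222ms=2/5b
6) 1777.778ms=16/5b +444.444ms=4/5b
7) 2222.222ms=4b +555.556ms=1b
8) 2777.778ms=5b +1666.667ms=3b
Σ=8b of 8 (108bpm 4/4) — PASS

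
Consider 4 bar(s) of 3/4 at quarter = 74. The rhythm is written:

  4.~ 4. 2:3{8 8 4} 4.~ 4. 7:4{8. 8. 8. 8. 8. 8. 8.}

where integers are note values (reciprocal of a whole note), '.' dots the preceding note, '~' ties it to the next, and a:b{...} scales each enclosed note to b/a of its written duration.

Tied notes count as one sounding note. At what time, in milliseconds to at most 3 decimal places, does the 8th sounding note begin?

note 8 onset = 69/7b = 7992.278ms

1. 0.0ms @ 0 + 2432.432ms (3)
2. 2432.432ms @ 3 + 608.108ms (3/4)
3. 3040.541ms @ 15/4 + 608.108ms (3/4)
4. 3648.649ms @ 9/2 + 1216.216ms (3/2)
5. 4864.865ms @ 6 + 2432.432ms (3)
6. 7297.297ms @ 9 + 347.49ms (3/7)
7. 7644.788ms @ 66/7 + 347.49ms (3/7)
8. 7992.278ms @ 69/7 + 347.49ms (3/7)
9. 8339.768ms @ 72/7 + 347.49ms (3/7)
10. 8687.259ms @ 75/7 + 347.49ms (3/7)
11. 9034.749ms @ 78/7 + 347.49ms (3/7)
12. 9382.239ms @ 81/7 + 347.49ms (3/7)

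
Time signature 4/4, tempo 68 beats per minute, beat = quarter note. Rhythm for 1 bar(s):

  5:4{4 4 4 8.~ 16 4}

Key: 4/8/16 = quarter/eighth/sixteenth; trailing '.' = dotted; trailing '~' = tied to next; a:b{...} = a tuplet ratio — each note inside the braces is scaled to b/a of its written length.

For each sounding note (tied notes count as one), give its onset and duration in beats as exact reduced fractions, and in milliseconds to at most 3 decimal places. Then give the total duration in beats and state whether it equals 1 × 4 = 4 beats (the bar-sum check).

1) 0.0ms=0b +705.882ms=4/5b
2) 705.882ms=4/5b +705.882ms=4/5b
3) 1411.765ms=8/5b +705.882ms=4/5b
4) 2117.647ms=12/5b +705.882ms=4/5b
5) 2823.529ms=16/5b +705.882ms=4/5b
Σ=4b of 4 (68bpm 4/4) — PASS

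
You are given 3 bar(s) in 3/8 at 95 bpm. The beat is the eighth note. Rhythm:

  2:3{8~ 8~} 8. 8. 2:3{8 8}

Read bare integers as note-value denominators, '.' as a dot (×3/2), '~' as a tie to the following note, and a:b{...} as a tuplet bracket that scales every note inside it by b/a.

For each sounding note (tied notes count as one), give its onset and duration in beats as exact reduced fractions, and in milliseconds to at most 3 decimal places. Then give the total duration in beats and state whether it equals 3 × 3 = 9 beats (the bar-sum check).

1) 0.0ms=0b +2842.105ms=9/2b
2) 2842.105ms=9/2b +947.368ms=3/2b
3) 3789.474ms=6b +947.368ms=3/2b
4) 4736.842ms=15/2b +947.368ms=3/2b
Σ=9b of 9 (95bpm 3/8) — PASS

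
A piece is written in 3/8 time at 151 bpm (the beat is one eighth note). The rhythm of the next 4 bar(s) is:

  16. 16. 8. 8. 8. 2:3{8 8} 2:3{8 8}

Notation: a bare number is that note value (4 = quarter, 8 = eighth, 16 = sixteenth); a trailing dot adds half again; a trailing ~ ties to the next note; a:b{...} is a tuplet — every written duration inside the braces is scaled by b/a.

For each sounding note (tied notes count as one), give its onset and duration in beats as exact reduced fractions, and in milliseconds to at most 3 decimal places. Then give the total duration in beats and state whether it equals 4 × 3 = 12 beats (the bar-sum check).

1) 0.0ms=0b +298.013ms=3/4b
2) 298.013ms=3/4b +298.013ms=3/4b
3) 596.026ms=3/2b +596.026ms=3/2b
4) 1192.053ms=3b +596.026ms=3/2b
5) 1788.079ms=9/2b +596.026ms=3/2b
6) 2384.106ms=6b +596.026ms=3/2b
7) 2980.132ms=15/2b +596.026ms=3/2b
8) 3576.159ms=9b +596.026ms=3/2b
9) 4172.185ms=21/2b +596.026ms=3/2b
Σ=12b of 12 (151bpm 3/8) — PASS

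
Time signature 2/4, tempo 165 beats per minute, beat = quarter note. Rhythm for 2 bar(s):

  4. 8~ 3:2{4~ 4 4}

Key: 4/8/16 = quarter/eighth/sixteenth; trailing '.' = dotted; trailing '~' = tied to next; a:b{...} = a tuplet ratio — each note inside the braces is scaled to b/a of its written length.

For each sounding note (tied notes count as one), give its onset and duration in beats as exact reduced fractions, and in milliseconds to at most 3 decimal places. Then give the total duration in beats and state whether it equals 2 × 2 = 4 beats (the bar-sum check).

1) 0.0ms=0b +545.455ms=3/2b
2) 545.455ms=3/2b +666.667ms=11/6b
3) 1212.121ms=10/3b +242.424ms=2/3b
Σ=4b of 4 (165bpm 2/4) — PASS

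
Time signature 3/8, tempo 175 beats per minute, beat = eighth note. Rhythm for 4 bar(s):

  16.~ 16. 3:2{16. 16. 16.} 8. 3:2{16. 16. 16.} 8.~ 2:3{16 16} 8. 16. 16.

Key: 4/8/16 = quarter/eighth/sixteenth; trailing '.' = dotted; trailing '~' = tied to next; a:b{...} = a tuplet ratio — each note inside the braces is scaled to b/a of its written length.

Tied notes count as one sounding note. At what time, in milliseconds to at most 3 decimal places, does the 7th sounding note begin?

1. 0.0ms @ 0 + 514.286ms (3/2)
2. 514.286ms @ 3/2 + 171.429ms (1/2)
3. 685.714ms @ 2 + 171.429ms (1/2)
4. 857.143ms @ 5/2 + 171.429ms (1/2)
5. 1028.571ms @ 3 + 514.286ms (3/2)
6. 1542.857ms @ 9/2 + 171.429ms (1/2)
7. 1714.286ms @ 5 + 171.429ms (1/2)
8. 1885.714ms @ 11/2 + 171.429ms (1/2)
9. 2057.143ms @ 6 + 771.429ms (9/4)
10. 2828.571ms @ 33/4 + 257.143ms (3/4)
11. 3085.714ms @ 9 + 514.286ms (3/2)
12. 3600.0ms @ 21/2 + 257.143ms (3/4)
13. 3857.143ms @ 45/4 + 257.143ms (3/4)

note 7 onset = 5b = 1714.286ms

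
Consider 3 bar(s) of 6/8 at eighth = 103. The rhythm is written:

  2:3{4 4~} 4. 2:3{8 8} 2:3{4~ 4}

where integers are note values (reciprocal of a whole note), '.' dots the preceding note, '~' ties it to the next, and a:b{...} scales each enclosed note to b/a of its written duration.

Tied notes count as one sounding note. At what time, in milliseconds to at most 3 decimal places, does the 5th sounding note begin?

1. 0.0ms @ 0 + 1747.573ms (3)
2. 1747.573ms @ 3 + 3495.146ms (6)
3. 5242.718ms @ 9 + 873.786ms (3/2)
4. 6116.505ms @ 21/2 + 873.786ms (3/2)
5. 6990.291ms @ 12 + 3495.146ms (6)

note 5 onset = 12b = 6990.291ms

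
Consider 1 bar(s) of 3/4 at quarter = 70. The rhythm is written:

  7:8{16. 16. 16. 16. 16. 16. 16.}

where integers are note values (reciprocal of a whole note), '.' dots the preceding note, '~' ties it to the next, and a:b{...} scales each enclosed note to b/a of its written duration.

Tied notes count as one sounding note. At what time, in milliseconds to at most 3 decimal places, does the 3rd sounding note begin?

note 3 onset = 6/7b = 734.694ms

1. 0.0ms @ 0 + 367.347ms (3/7)
2. 367.347ms @ 3/7 + 367.347ms (3/7)
3. 734.694ms @ 6/7 + 367.347ms (3/7)
4. 1102.041ms @ 9/7 + 367.347ms (3/7)
5. 1469.388ms @ 12/7 + 367.347ms (3/7)
6. 1836.735ms @ 15/7 + 367.347ms (3/7)
7. 2204.082ms @ 18/7 + 367.347ms (3/7)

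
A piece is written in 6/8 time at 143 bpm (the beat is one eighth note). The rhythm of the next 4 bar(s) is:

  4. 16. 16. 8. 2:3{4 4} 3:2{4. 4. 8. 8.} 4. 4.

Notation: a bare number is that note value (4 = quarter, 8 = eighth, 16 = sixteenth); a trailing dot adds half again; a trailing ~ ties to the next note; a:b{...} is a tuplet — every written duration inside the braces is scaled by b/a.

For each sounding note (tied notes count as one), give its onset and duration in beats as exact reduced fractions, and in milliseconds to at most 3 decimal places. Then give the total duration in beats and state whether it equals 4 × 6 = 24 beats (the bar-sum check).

1) 0.0ms=0b +1258.741ms=3b
2) 1258.741ms=3b +314.685ms=3/4b
3) 1573.427ms=15/4b +314.685ms=3/4b
4) 1888.112ms=9/2b +629.371ms=3/2b
5) 2517.483ms=6b +1258.741ms=3b
6) 3776.224ms=9b +1258.741ms=3b
7) 5034.965ms=12b +839.161ms=2b
8) 5874.126ms=14b +839.161ms=2b
9) 6713.287ms=16b +419.58ms=1b
10) 7132.867ms=17b +419.58ms=1b
11) 7552.448ms=18b +1258.741ms=3b
12) 8811.189ms=21b +1258.741ms=3b
Σ=24b of 24 (143bpm 6/8) — PASS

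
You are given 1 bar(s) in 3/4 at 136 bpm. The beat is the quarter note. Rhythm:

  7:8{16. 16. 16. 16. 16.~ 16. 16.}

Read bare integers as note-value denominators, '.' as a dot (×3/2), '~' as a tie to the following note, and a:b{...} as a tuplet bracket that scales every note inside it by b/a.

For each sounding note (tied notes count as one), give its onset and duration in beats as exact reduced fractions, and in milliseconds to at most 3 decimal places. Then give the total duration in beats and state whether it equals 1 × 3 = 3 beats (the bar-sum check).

1) 0.0ms=0b +189.076ms=3/7b
2) 189.076ms=3/7b +189.076ms=3/7b
3) 378.151ms=6/7b +189.076ms=3/7b
4) 567.227ms=9/7b +189.076ms=3/7b
5) 756.303ms=12/7b +378.151ms=6/7b
6) 1134.454ms=18/7b +189.076ms=3/7b
Σ=3b of 3 (136bpm 3/4) — PASS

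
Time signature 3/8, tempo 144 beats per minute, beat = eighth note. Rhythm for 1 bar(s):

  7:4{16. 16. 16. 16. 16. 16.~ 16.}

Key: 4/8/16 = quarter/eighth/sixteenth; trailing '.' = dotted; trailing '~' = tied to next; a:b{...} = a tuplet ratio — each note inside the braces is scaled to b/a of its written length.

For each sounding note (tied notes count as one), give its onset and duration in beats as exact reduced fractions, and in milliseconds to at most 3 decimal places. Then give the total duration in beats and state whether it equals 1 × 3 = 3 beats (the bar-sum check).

1) 0.0ms=0b +178.571ms=3/7b
2) 178.571ms=3/7b +178.571ms=3/7b
3) 357.143ms=6/7b +178.571ms=3/7b
4) 535.714ms=9/7b +178.571ms=3/7b
5) 714.286ms=12/7b +178.571ms=3/7b
6) 892.857ms=15/7b +357.143ms=6/7b
Σ=3b of 3 (144bpm 3/8) — PASS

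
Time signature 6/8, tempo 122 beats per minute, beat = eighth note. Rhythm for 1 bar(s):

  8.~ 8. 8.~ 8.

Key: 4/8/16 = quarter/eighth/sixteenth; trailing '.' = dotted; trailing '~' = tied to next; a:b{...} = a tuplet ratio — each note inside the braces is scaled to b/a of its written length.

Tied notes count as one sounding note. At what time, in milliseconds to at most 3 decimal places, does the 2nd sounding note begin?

note 2 onset = 3b = 1475.41ms

1. 0.0ms @ 0 + 1475.41ms (3)
2. 1475.41ms @ 3 + 1475.41ms (3)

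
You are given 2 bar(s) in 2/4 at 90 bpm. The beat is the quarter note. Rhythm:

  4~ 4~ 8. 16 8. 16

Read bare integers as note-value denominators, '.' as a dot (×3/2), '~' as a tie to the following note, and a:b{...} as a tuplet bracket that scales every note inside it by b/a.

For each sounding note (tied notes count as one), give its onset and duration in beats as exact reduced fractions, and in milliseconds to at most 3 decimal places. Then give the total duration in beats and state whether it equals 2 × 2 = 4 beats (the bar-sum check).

1) 0.0ms=0b +1833.333ms=11/4b
2) 1833.333ms=11/4b +166.667ms=1/4b
3) 2000.0ms=3b +500.0ms=3/4b
4) 2500.0ms=15/4b +166.667ms=1/4b
Σ=4b of 4 (90bpm 2/4) — PASS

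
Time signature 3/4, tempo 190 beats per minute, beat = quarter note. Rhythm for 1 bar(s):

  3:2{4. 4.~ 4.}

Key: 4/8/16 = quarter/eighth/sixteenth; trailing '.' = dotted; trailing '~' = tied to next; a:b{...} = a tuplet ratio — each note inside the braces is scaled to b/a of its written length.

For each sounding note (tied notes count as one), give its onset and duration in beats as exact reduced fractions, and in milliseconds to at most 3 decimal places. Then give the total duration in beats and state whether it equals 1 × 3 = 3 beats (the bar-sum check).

1) 0.0ms=0b +315.789ms=1b
2) 315.789ms=1b +631.579ms=2b
Σ=3b of 3 (190bpm 3/4) — PASS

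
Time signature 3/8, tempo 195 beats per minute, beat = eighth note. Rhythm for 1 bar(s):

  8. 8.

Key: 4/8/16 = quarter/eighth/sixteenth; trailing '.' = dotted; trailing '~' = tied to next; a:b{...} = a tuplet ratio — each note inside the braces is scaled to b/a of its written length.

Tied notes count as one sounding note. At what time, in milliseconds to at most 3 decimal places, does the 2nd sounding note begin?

note 2 onset = 3/2b = 461.538ms

1. 0.0ms @ 0 + 461.538ms (3/2)
2. 461.538ms @ 3/2 + 461.538ms (3/2)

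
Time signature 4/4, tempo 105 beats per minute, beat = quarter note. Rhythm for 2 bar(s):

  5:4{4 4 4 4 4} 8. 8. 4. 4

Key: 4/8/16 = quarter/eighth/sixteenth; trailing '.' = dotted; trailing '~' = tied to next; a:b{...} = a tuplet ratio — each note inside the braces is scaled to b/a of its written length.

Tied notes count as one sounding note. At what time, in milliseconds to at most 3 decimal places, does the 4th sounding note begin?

1. 0.0ms @ 0 + 457.143ms (4/5)
2. 457.143ms @ 4/5 + 457.143ms (4/5)
3. 914.286ms @ 8/5 + 457.143ms (4/5)
4. 1371.429ms @ 12/5 + 457.143ms (4/5)
5. 1828.571ms @ 16/5 + 457.143ms (4/5)
6. 2285.714ms @ 4 + 428.571ms (3/4)
7. 2714.286ms @ 19/4 + 428.571ms (3/4)
8. 3142.857ms @ 11/2 + 857.143ms (3/2)
9. 4000.0ms @ 7 + 571.429ms (1)

note 4 onset = 12/5b = 1371.429ms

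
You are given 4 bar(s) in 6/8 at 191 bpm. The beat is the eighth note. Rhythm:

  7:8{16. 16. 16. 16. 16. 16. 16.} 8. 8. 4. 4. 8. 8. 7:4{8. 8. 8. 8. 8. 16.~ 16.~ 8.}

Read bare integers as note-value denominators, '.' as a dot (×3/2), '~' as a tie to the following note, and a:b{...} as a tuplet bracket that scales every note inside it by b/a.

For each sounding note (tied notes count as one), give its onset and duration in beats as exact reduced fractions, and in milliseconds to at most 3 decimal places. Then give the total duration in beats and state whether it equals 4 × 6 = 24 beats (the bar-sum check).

1) 0.0ms=0b +269.26ms=6/7b
2) 269.26ms=6/7b +269.26ms=6/7b
3) 538.519ms=12/7b +269.26ms=6/7b
4) 807.779ms=18/7b +269.26ms=6/7b
5) 1077.038ms=24/7b +269.26ms=6/7b
6) 1346.298ms=30/7b +269.26ms=6/7b
7) 1615.557ms=36/7b +269.26ms=6/7b
8) 1884.817ms=6b +471.204ms=3/2b
9) 2356.021ms=15/2b +471.204ms=3/2b
10) 2827.225ms=9b +942.408ms=3b
11) 3769.634ms=12b +942.408ms=3b
12) 4712.042ms=15b +471.204ms=3/2b
13) 5183.246ms=33/2b +471.204ms=3/2b
14) 5654.45ms=18b +269.26ms=6/7b
15) 5923.71ms=132/7b +269.26ms=6/7b
16) 6192.969ms=138/7b +269.26ms=6/7b
17) 6462.229ms=144/7b +269.26ms=6/7b
18) 6731.488ms=150/7b +269.26ms=6/7b
19) 7000.748ms=156/7b +538.519ms=12/7b
Σ=24b of 24 (191bpm 6/8) — PASS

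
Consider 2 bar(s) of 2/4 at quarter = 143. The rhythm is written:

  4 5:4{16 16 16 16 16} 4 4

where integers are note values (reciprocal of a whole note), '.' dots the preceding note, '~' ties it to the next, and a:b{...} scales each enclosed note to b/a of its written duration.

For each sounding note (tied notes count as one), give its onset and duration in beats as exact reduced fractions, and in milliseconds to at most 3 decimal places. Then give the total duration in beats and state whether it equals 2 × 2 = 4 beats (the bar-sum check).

1) 0.0ms=0b +419.58ms=1b
2) 419.58ms=1b +83.916ms=1/5b
3) 503.497ms=6/5b +83.916ms=1/5b
4) 587.413ms=7/5b +83.916ms=1/5b
5) 671.329ms=8/5b +83.916ms=1/5b
6) 755.245ms=9/5b +83.916ms=1/5b
7) 839.161ms=2b +419.58ms=1b
8) 1258.741ms=3b +419.58ms=1b
Σ=4b of 4 (143bpm 2/4) — PASS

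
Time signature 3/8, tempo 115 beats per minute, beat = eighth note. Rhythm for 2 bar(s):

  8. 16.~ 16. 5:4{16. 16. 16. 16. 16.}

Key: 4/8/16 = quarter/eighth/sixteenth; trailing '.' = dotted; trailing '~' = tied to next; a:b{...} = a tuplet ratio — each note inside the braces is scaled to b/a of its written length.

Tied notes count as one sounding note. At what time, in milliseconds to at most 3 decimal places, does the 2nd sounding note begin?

1. 0.0ms @ 0 + 782.609ms (3/2)
2. 782.609ms @ 3/2 + 782.609ms (3/2)
3. 1565.217ms @ 3 + 313.043ms (3/5)
4. 1878.261ms @ 18/5 + 313.043ms (3/5)
5. 2191.304ms @ 21/5 + 313.043ms (3/5)
6. 2504.348ms @ 24/5 + 313.043ms (3/5)
7. 2817.391ms @ 27/5 + 313.043ms (3/5)

note 2 onset = 3/2b = 782.609ms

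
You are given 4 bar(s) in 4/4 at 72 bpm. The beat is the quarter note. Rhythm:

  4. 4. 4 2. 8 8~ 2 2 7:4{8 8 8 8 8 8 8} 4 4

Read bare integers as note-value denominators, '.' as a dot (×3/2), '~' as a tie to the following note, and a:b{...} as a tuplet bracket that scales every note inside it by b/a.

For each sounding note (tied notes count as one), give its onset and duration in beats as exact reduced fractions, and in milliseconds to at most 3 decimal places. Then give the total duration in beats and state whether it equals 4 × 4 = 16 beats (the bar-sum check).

1) 0.0ms=0b +1250.0ms=3/2b
2) 1250.0ms=3/2b +1250.0ms=3/2b
3) 2500.0ms=3b +833.333ms=1b
4) 3333.333ms=4b +2500.0ms=3b
5) 5833.333ms=7b +416.667ms=1/2b
6) 6250.0ms=15/2b +2083.333ms=5/2b
7) 8333.333ms=10b +1666.667ms=2b
8) 10000.0ms=12b +238.095ms=2/7b
9) 10238.095ms=86/7b +238.095ms=2/7b
10) 10476.19ms=88/7b +238.095ms=2/7b
11) 10714.286ms=90/7b +238.095ms=2/7b
12) 10952.381ms=92/7b +238.095ms=2/7b
13) 11190.476ms=94/7b +238.095ms=2/7b
14) 11428.571ms=96/7b +238.095ms=2/7b
15) 11666.667ms=14b +833.333ms=1b
16) 12500.0ms=15b +833.333ms=1b
Σ=16b of 16 (72bpm 4/4) — PASS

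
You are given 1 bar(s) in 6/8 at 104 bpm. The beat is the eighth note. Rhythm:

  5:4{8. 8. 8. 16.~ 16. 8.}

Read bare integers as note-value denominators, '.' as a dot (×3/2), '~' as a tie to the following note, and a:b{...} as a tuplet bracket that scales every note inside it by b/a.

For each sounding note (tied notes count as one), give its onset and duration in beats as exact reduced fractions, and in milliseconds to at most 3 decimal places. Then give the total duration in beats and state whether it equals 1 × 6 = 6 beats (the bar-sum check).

1) 0.0ms=0b +692.308ms=6/5b
2) 692.308ms=6/5b +692.308ms=6/5b
3) 1384.615ms=12/5b +692.308ms=6/5b
4) 2076.923ms=18/5b +692.308ms=6/5b
5) 2769.231ms=24/5b +692.308ms=6/5b
Σ=6b of 6 (104bpm 6/8) — PASS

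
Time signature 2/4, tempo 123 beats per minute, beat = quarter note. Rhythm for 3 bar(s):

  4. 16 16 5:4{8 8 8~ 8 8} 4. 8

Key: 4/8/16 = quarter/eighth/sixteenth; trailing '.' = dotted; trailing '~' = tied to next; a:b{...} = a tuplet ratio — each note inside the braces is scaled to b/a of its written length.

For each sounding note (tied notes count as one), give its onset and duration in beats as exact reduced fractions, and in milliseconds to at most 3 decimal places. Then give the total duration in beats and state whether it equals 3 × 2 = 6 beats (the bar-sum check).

1) 0.0ms=0b +731.707ms=3/2b
2) 731.707ms=3/2b +121.951ms=1/4b
3) 853.659ms=7/4b +121.951ms=1/4b
4) 975.61ms=2b +195.122ms=2/5b
5) 1170.732ms=12/5b +195.122ms=2/5b
6) 1365.854ms=14/5b +390.244ms=4/5b
7) 1756.098ms=18/5b +195.122ms=2/5b
8) 1951.22ms=4b +731.707ms=3/2b
9) 2682.927ms=11/2b +243.902ms=1/2b
Σ=6b of 6 (123bpm 2/4) — PASS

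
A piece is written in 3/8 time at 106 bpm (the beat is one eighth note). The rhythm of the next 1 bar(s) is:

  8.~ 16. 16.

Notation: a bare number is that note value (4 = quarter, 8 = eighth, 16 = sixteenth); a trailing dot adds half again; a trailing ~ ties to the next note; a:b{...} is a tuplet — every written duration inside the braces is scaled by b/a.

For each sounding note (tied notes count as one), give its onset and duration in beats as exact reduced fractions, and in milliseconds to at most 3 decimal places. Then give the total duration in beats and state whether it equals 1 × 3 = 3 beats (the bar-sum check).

1) 0.0ms=0b +1273.585ms=9/4b
2) 1273.585ms=9/4b +424.528ms=3/4b
Σ=3b of 3 (106bpm 3/8) — PASS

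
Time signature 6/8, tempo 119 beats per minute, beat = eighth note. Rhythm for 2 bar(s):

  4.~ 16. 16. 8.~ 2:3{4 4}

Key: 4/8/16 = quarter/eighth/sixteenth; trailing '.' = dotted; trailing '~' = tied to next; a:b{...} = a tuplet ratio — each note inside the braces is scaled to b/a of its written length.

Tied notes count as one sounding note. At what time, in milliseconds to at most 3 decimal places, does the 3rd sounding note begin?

note 3 onset = 9/2b = 2268.908ms

1. 0.0ms @ 0 + 1890.756ms (15/4)
2. 1890.756ms @ 15/4 + 378.151ms (3/4)
3. 2268.908ms @ 9/2 + 2268.908ms (9/2)
4. 4537.815ms @ 9 + 1512.605ms (3)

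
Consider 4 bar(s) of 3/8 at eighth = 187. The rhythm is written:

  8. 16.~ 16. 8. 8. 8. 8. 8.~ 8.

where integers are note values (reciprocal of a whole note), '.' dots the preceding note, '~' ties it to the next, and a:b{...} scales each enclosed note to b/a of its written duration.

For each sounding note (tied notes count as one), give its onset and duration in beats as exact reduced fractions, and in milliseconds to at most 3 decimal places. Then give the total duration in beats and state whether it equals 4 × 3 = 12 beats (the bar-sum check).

1) 0.0ms=0b +481.283ms=3/2b
2) 481.283ms=3/2b +481.283ms=3/2b
3) 962.567ms=3b +481.283ms=3/2b
4) 1443.85ms=9/2b +481.283ms=3/2b
5) 1925.134ms=6b +481.283ms=3/2b
6) 2406.417ms=15/2b +481.283ms=3/2b
7) 2887.701ms=9b +962.567ms=3b
Σ=12b of 12 (187bpm 3/8) — PASS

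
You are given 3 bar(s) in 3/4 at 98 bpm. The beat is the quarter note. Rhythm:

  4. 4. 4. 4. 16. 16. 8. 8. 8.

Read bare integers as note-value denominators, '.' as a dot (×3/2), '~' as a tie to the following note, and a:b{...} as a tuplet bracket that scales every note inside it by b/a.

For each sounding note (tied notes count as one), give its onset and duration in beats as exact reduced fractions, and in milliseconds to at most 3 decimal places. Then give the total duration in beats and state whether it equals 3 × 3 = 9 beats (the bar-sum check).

1) 0.0ms=0b +918.367ms=3/2b
2) 918.367ms=3/2b +918.367ms=3/2b
3) 1836.735ms=3b +918.367ms=3/2b
4) 2755.102ms=9/2b +918.367ms=3/2b
5) 3673.469ms=6b +229.592ms=3/8b
6) 3903.061ms=51/8b +229.592ms=3/8b
7) 4132.653ms=27/4b +459.184ms=3/4b
8) 4591.837ms=15/2b +459.184ms=3/4b
9) 5051.02ms=33/4b +459.184ms=3/4b
Σ=9b of 9 (98bpm 3/4) — PASS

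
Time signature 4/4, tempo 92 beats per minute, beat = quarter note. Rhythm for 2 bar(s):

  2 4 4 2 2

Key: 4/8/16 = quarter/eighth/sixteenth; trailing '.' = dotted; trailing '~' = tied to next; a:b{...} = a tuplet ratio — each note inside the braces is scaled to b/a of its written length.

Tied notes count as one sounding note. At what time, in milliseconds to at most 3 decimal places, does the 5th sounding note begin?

1. 0.0ms @ 0 + 1304.348ms (2)
2. 1304.348ms @ 2 + 652.174ms (1)
3. 1956.522ms @ 3 + 652.174ms (1)
4. 2608.696ms @ 4 + 1304.348ms (2)
5. 3913.043ms @ 6 + 1304.348ms (2)

note 5 onset = 6b = 3913.043ms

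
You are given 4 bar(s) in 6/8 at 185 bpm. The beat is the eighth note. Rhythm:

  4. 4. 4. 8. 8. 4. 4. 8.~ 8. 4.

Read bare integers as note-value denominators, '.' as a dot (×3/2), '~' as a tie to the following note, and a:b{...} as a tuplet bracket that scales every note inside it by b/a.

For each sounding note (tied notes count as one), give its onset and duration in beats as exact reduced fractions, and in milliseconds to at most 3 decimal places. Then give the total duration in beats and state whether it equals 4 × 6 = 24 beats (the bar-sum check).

1) 0.0ms=0b +972.973ms=3b
2) 972.973ms=3b +972.973ms=3b
3) 1945.946ms=6b +972.973ms=3b
4) 2918.919ms=9b +486.486ms=3/2b
5) 3405.405ms=21/2b +486.486ms=3/2b
6) 3891.892ms=12b +972.973ms=3b
7) 4864.865ms=15b +972.973ms=3b
8) 5837.838ms=18b +972.973ms=3b
9) 6810.811ms=21b +972.973ms=3b
Σ=24b of 24 (185bpm 6/8) — PASS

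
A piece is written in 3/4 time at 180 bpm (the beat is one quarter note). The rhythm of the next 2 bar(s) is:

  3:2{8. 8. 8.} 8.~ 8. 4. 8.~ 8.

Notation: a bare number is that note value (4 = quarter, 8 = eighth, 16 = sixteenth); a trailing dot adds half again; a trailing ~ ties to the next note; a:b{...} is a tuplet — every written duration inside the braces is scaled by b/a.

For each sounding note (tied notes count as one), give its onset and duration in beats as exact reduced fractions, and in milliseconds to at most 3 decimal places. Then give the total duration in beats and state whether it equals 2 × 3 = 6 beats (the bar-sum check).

1) 0.0ms=0b +166.667ms=1/2b
2) 166.667ms=1/2b +166.667ms=1/2b
3) 333.333ms=1b +166.667ms=1/2b
4) 500.0ms=3/2b +500.0ms=3/2b
5) 1000.0ms=3b +500.0ms=3/2b
6) 1500.0ms=9/2b +500.0ms=3/2b
Σ=6b of 6 (180bpm 3/4) — PASS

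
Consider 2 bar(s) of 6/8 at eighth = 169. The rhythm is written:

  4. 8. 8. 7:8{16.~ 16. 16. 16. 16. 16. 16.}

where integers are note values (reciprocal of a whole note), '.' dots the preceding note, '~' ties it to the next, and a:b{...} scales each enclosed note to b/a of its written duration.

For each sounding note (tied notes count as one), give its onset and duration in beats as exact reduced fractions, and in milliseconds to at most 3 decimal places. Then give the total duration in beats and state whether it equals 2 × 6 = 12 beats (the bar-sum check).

1) 0.0ms=0b +1065.089ms=3b
2) 1065.089ms=3b +532.544ms=3/2b
3) 1597.633ms=9/2b +532.544ms=3/2b
4) 2130.178ms=6b +608.622ms=12/7b
5) 2738.8ms=54/7b +304.311ms=6/7b
6) 3043.111ms=60/7b +304.311ms=6/7b
7) 3347.422ms=66/7b +304.311ms=6/7b
8) 3651.733ms=72/7b +304.311ms=6/7b
9) 3956.044ms=78/7b +304.311ms=6/7b
Σ=12b of 12 (169bpm 6/8) — PASS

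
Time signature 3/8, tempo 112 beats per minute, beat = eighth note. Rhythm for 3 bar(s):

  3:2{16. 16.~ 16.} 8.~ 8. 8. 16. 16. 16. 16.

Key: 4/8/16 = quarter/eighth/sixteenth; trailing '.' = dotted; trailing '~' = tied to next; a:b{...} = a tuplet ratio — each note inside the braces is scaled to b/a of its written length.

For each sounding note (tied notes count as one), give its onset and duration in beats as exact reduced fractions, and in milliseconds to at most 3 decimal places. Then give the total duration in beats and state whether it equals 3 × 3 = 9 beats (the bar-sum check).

1) 0.0ms=0b +267.857ms=1/2b
2) 267.857ms=1/2b +535.714ms=1b
3) 803.571ms=3/2b +1607.143ms=3b
4) 2410.714ms=9/2b +803.571ms=3/2b
5) 3214.286ms=6b +401.786ms=3/4b
6) 3616.071ms=27/4b +401.786ms=3/4b
7) 4017.857ms=15/2b +401.786ms=3/4b
8) 4419.643ms=33/4b +401.786ms=3/4b
Σ=9b of 9 (112bpm 3/8) — PASS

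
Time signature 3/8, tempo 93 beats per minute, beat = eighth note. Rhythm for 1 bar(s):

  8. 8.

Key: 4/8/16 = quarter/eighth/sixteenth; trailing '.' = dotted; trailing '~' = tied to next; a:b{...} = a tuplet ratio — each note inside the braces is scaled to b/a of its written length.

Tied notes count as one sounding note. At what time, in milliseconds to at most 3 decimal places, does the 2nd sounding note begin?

1. 0.0ms @ 0 + 967.742ms (3/2)
2. 967.742ms @ 3/2 + 967.742ms (3/2)

note 2 onset = 3/2b = 967.742ms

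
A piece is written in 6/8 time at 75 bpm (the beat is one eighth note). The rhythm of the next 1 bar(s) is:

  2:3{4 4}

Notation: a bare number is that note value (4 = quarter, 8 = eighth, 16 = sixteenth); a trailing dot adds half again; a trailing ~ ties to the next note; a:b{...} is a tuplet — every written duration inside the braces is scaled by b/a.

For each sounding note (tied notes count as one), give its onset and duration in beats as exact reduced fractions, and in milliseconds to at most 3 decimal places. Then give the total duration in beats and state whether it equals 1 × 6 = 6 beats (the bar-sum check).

1) 0.0ms=0b +2400.0ms=3b
2) 2400.0ms=3b +2400.0ms=3b
Σ=6b of 6 (75bpm 6/8) — PASS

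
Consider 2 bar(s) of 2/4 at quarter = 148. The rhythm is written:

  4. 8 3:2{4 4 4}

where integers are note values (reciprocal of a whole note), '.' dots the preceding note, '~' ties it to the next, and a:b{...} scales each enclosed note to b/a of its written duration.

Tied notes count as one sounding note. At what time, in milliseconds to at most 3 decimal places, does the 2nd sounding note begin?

note 2 onset = 3/2b = 608.108ms

1. 0.0ms @ 0 + 608.108ms (3/2)
2. 608.108ms @ 3/2 + 202.703ms (1/2)
3. 810.811ms @ 2 + 270.27ms (2/3)
4. 1081.081ms @ 8/3 + 270.27ms (2/3)
5. 1351.351ms @ 10/3 + 270.27ms (2/3)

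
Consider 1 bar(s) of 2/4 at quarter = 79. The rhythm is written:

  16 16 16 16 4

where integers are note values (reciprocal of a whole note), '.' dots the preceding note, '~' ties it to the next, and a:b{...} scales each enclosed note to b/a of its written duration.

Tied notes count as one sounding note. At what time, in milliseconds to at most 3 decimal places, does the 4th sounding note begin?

1. 0.0ms @ 0 + 189.873ms (1/4)
2. 189.873ms @ 1/4 + 189.873ms (1/4)
3. 379.747ms @ 1/2 + 189.873ms (1/4)
4. 569.62ms @ 3/4 + 189.873ms (1/4)
5. 759.494ms @ 1 + 759.494ms (1)

note 4 onset = 3/4b = 569.62ms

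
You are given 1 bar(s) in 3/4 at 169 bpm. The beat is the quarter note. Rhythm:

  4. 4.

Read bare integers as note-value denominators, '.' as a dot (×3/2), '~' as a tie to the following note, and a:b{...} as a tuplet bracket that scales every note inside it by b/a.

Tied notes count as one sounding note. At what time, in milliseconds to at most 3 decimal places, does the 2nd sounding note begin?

1. 0.0ms @ 0 + 532.544ms (3/2)
2. 532.544ms @ 3/2 + 532.544ms (3/2)

note 2 onset = 3/2b = 532.544ms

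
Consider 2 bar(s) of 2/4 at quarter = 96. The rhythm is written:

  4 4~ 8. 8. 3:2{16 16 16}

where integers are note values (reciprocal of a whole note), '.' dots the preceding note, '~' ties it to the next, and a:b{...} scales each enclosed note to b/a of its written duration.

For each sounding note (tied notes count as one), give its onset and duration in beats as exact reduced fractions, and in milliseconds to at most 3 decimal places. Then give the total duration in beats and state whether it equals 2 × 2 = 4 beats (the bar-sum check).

1) 0.0ms=0b +625.0ms=1b
2) 625.0ms=1b +1093.75ms=7/4b
3) 1718.75ms=11/4b +468.75ms=3/4b
4) 2187.5ms=7/2b +104.167ms=1/6b
5) 2291.667ms=11/3b +104.167ms=1/6b
6) 2395.833ms=23/6b +104.167ms=1/6b
Σ=4b of 4 (96bpm 2/4) — PASS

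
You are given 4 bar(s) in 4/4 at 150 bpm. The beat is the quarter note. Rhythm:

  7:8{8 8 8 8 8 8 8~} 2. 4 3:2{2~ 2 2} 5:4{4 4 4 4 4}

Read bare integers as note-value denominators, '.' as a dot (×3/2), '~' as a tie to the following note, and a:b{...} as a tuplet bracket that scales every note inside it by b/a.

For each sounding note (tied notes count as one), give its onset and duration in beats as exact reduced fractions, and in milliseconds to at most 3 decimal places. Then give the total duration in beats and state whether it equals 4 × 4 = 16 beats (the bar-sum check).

1) 0.0ms=0b +228.571ms=4/7b
2) 228.571ms=4/7b +228.571ms=4/7b
3) 457.143ms=8/7b +228.571ms=4/7b
4) 685.714ms=12/7b +228.571ms=4/7b
5) 914.286ms=16/7b +228.571ms=4/7b
6) 1142.857ms=20/7b +228.571ms=4/7b
7) 1371.429ms=24/7b +1428.571ms=25/7b
8) 2800.0ms=7b +400.0ms=1b
9) 3200.0ms=8b +1066.667ms=8/3b
10) 4266.667ms=32/3b +533.333ms=4/3b
11) 4800.0ms=12b +320.0ms=4/5b
12) 5120.0ms=64/5b +320.0ms=4/5b
13) 5440.0ms=68/5b +320.0ms=4/5b
14) 5760.0ms=72/5b +320.0ms=4/5b
15) 6080.0ms=76/5b +320.0ms=4/5b
Σ=16b of 16 (150bpm 4/4) — PASS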